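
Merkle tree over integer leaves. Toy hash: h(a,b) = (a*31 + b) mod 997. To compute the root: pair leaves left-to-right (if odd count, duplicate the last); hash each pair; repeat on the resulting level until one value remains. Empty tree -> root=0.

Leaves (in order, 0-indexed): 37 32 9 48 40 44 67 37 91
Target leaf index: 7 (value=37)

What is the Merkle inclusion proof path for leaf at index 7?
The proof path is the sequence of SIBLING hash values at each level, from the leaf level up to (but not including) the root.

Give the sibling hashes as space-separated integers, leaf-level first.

Answer: 67 287 984 858

Derivation:
L0 (leaves): [37, 32, 9, 48, 40, 44, 67, 37, 91], target index=7
L1: h(37,32)=(37*31+32)%997=182 [pair 0] h(9,48)=(9*31+48)%997=327 [pair 1] h(40,44)=(40*31+44)%997=287 [pair 2] h(67,37)=(67*31+37)%997=120 [pair 3] h(91,91)=(91*31+91)%997=918 [pair 4] -> [182, 327, 287, 120, 918]
  Sibling for proof at L0: 67
L2: h(182,327)=(182*31+327)%997=984 [pair 0] h(287,120)=(287*31+120)%997=44 [pair 1] h(918,918)=(918*31+918)%997=463 [pair 2] -> [984, 44, 463]
  Sibling for proof at L1: 287
L3: h(984,44)=(984*31+44)%997=638 [pair 0] h(463,463)=(463*31+463)%997=858 [pair 1] -> [638, 858]
  Sibling for proof at L2: 984
L4: h(638,858)=(638*31+858)%997=696 [pair 0] -> [696]
  Sibling for proof at L3: 858
Root: 696
Proof path (sibling hashes from leaf to root): [67, 287, 984, 858]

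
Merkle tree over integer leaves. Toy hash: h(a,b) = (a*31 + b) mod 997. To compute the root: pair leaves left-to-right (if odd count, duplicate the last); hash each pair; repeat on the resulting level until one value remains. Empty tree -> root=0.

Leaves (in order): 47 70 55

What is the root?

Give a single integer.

L0: [47, 70, 55]
L1: h(47,70)=(47*31+70)%997=530 h(55,55)=(55*31+55)%997=763 -> [530, 763]
L2: h(530,763)=(530*31+763)%997=244 -> [244]

Answer: 244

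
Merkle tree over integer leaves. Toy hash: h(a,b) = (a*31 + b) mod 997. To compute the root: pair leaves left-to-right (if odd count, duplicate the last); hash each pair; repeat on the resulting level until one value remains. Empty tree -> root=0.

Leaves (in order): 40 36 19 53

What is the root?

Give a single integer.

L0: [40, 36, 19, 53]
L1: h(40,36)=(40*31+36)%997=279 h(19,53)=(19*31+53)%997=642 -> [279, 642]
L2: h(279,642)=(279*31+642)%997=318 -> [318]

Answer: 318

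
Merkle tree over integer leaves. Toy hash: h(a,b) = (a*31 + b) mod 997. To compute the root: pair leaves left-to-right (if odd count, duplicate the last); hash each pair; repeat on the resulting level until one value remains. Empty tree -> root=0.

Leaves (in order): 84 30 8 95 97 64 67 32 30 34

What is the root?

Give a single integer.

L0: [84, 30, 8, 95, 97, 64, 67, 32, 30, 34]
L1: h(84,30)=(84*31+30)%997=640 h(8,95)=(8*31+95)%997=343 h(97,64)=(97*31+64)%997=80 h(67,32)=(67*31+32)%997=115 h(30,34)=(30*31+34)%997=964 -> [640, 343, 80, 115, 964]
L2: h(640,343)=(640*31+343)%997=243 h(80,115)=(80*31+115)%997=601 h(964,964)=(964*31+964)%997=938 -> [243, 601, 938]
L3: h(243,601)=(243*31+601)%997=158 h(938,938)=(938*31+938)%997=106 -> [158, 106]
L4: h(158,106)=(158*31+106)%997=19 -> [19]

Answer: 19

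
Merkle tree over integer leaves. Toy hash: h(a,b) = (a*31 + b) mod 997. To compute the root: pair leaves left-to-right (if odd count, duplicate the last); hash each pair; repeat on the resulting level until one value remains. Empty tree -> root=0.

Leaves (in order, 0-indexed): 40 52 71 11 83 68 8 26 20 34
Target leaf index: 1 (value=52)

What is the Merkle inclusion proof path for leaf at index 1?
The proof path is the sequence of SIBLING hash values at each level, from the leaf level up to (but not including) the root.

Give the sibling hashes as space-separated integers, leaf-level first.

Answer: 40 218 391 709

Derivation:
L0 (leaves): [40, 52, 71, 11, 83, 68, 8, 26, 20, 34], target index=1
L1: h(40,52)=(40*31+52)%997=295 [pair 0] h(71,11)=(71*31+11)%997=218 [pair 1] h(83,68)=(83*31+68)%997=647 [pair 2] h(8,26)=(8*31+26)%997=274 [pair 3] h(20,34)=(20*31+34)%997=654 [pair 4] -> [295, 218, 647, 274, 654]
  Sibling for proof at L0: 40
L2: h(295,218)=(295*31+218)%997=390 [pair 0] h(647,274)=(647*31+274)%997=391 [pair 1] h(654,654)=(654*31+654)%997=988 [pair 2] -> [390, 391, 988]
  Sibling for proof at L1: 218
L3: h(390,391)=(390*31+391)%997=517 [pair 0] h(988,988)=(988*31+988)%997=709 [pair 1] -> [517, 709]
  Sibling for proof at L2: 391
L4: h(517,709)=(517*31+709)%997=784 [pair 0] -> [784]
  Sibling for proof at L3: 709
Root: 784
Proof path (sibling hashes from leaf to root): [40, 218, 391, 709]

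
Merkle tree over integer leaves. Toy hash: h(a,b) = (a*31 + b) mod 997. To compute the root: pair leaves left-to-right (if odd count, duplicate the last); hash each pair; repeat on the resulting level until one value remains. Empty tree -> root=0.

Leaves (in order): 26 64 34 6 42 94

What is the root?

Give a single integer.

Answer: 350

Derivation:
L0: [26, 64, 34, 6, 42, 94]
L1: h(26,64)=(26*31+64)%997=870 h(34,6)=(34*31+6)%997=63 h(42,94)=(42*31+94)%997=399 -> [870, 63, 399]
L2: h(870,63)=(870*31+63)%997=114 h(399,399)=(399*31+399)%997=804 -> [114, 804]
L3: h(114,804)=(114*31+804)%997=350 -> [350]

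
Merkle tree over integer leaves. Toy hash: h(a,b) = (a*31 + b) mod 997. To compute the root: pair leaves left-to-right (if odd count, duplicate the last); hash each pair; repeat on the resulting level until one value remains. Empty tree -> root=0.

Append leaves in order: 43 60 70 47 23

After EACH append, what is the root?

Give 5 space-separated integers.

Answer: 43 396 558 535 257

Derivation:
After append 43 (leaves=[43]):
  L0: [43]
  root=43
After append 60 (leaves=[43, 60]):
  L0: [43, 60]
  L1: h(43,60)=(43*31+60)%997=396 -> [396]
  root=396
After append 70 (leaves=[43, 60, 70]):
  L0: [43, 60, 70]
  L1: h(43,60)=(43*31+60)%997=396 h(70,70)=(70*31+70)%997=246 -> [396, 246]
  L2: h(396,246)=(396*31+246)%997=558 -> [558]
  root=558
After append 47 (leaves=[43, 60, 70, 47]):
  L0: [43, 60, 70, 47]
  L1: h(43,60)=(43*31+60)%997=396 h(70,47)=(70*31+47)%997=223 -> [396, 223]
  L2: h(396,223)=(396*31+223)%997=535 -> [535]
  root=535
After append 23 (leaves=[43, 60, 70, 47, 23]):
  L0: [43, 60, 70, 47, 23]
  L1: h(43,60)=(43*31+60)%997=396 h(70,47)=(70*31+47)%997=223 h(23,23)=(23*31+23)%997=736 -> [396, 223, 736]
  L2: h(396,223)=(396*31+223)%997=535 h(736,736)=(736*31+736)%997=621 -> [535, 621]
  L3: h(535,621)=(535*31+621)%997=257 -> [257]
  root=257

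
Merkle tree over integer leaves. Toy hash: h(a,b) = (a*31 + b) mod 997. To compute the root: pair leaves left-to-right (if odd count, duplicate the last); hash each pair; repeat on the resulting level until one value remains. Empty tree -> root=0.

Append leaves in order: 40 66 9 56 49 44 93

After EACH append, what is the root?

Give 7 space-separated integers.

Answer: 40 309 894 941 584 424 840

Derivation:
After append 40 (leaves=[40]):
  L0: [40]
  root=40
After append 66 (leaves=[40, 66]):
  L0: [40, 66]
  L1: h(40,66)=(40*31+66)%997=309 -> [309]
  root=309
After append 9 (leaves=[40, 66, 9]):
  L0: [40, 66, 9]
  L1: h(40,66)=(40*31+66)%997=309 h(9,9)=(9*31+9)%997=288 -> [309, 288]
  L2: h(309,288)=(309*31+288)%997=894 -> [894]
  root=894
After append 56 (leaves=[40, 66, 9, 56]):
  L0: [40, 66, 9, 56]
  L1: h(40,66)=(40*31+66)%997=309 h(9,56)=(9*31+56)%997=335 -> [309, 335]
  L2: h(309,335)=(309*31+335)%997=941 -> [941]
  root=941
After append 49 (leaves=[40, 66, 9, 56, 49]):
  L0: [40, 66, 9, 56, 49]
  L1: h(40,66)=(40*31+66)%997=309 h(9,56)=(9*31+56)%997=335 h(49,49)=(49*31+49)%997=571 -> [309, 335, 571]
  L2: h(309,335)=(309*31+335)%997=941 h(571,571)=(571*31+571)%997=326 -> [941, 326]
  L3: h(941,326)=(941*31+326)%997=584 -> [584]
  root=584
After append 44 (leaves=[40, 66, 9, 56, 49, 44]):
  L0: [40, 66, 9, 56, 49, 44]
  L1: h(40,66)=(40*31+66)%997=309 h(9,56)=(9*31+56)%997=335 h(49,44)=(49*31+44)%997=566 -> [309, 335, 566]
  L2: h(309,335)=(309*31+335)%997=941 h(566,566)=(566*31+566)%997=166 -> [941, 166]
  L3: h(941,166)=(941*31+166)%997=424 -> [424]
  root=424
After append 93 (leaves=[40, 66, 9, 56, 49, 44, 93]):
  L0: [40, 66, 9, 56, 49, 44, 93]
  L1: h(40,66)=(40*31+66)%997=309 h(9,56)=(9*31+56)%997=335 h(49,44)=(49*31+44)%997=566 h(93,93)=(93*31+93)%997=982 -> [309, 335, 566, 982]
  L2: h(309,335)=(309*31+335)%997=941 h(566,982)=(566*31+982)%997=582 -> [941, 582]
  L3: h(941,582)=(941*31+582)%997=840 -> [840]
  root=840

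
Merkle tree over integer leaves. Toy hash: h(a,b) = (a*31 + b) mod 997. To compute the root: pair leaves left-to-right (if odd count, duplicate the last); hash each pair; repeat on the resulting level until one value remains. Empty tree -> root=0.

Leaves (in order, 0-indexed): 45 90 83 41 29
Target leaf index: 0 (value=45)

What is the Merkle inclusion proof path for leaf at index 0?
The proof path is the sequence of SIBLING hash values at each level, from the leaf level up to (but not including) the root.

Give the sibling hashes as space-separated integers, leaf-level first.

Answer: 90 620 783

Derivation:
L0 (leaves): [45, 90, 83, 41, 29], target index=0
L1: h(45,90)=(45*31+90)%997=488 [pair 0] h(83,41)=(83*31+41)%997=620 [pair 1] h(29,29)=(29*31+29)%997=928 [pair 2] -> [488, 620, 928]
  Sibling for proof at L0: 90
L2: h(488,620)=(488*31+620)%997=793 [pair 0] h(928,928)=(928*31+928)%997=783 [pair 1] -> [793, 783]
  Sibling for proof at L1: 620
L3: h(793,783)=(793*31+783)%997=441 [pair 0] -> [441]
  Sibling for proof at L2: 783
Root: 441
Proof path (sibling hashes from leaf to root): [90, 620, 783]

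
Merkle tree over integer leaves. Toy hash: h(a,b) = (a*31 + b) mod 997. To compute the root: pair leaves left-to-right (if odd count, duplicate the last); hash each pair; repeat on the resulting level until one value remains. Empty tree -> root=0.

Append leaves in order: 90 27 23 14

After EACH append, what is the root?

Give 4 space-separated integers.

After append 90 (leaves=[90]):
  L0: [90]
  root=90
After append 27 (leaves=[90, 27]):
  L0: [90, 27]
  L1: h(90,27)=(90*31+27)%997=823 -> [823]
  root=823
After append 23 (leaves=[90, 27, 23]):
  L0: [90, 27, 23]
  L1: h(90,27)=(90*31+27)%997=823 h(23,23)=(23*31+23)%997=736 -> [823, 736]
  L2: h(823,736)=(823*31+736)%997=327 -> [327]
  root=327
After append 14 (leaves=[90, 27, 23, 14]):
  L0: [90, 27, 23, 14]
  L1: h(90,27)=(90*31+27)%997=823 h(23,14)=(23*31+14)%997=727 -> [823, 727]
  L2: h(823,727)=(823*31+727)%997=318 -> [318]
  root=318

Answer: 90 823 327 318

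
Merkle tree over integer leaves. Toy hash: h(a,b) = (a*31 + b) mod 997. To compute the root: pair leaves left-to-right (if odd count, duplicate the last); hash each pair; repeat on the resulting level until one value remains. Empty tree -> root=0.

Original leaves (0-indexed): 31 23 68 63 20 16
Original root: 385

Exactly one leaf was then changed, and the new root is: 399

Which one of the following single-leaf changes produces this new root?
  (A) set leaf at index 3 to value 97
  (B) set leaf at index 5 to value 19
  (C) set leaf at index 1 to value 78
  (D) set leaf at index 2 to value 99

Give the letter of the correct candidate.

Original leaves: [31, 23, 68, 63, 20, 16]
Target new root: 399
Try each candidate change and compute the resulting root:
Candidate A: set leaf[3] = 97 -> leaves = [31, 23, 68, 97, 20, 16]
  L0: [31, 23, 68, 97, 20, 16]
  L1: h(31,23)=(31*31+23)%997=984 h(68,97)=(68*31+97)%997=211 h(20,16)=(20*31+16)%997=636 -> [984, 211, 636]
  L2: h(984,211)=(984*31+211)%997=805 h(636,636)=(636*31+636)%997=412 -> [805, 412]
  L3: h(805,412)=(805*31+412)%997=442 -> [442]
  root = 442 != target 399
Candidate B: set leaf[5] = 19 -> leaves = [31, 23, 68, 63, 20, 19]
  L0: [31, 23, 68, 63, 20, 19]
  L1: h(31,23)=(31*31+23)%997=984 h(68,63)=(68*31+63)%997=177 h(20,19)=(20*31+19)%997=639 -> [984, 177, 639]
  L2: h(984,177)=(984*31+177)%997=771 h(639,639)=(639*31+639)%997=508 -> [771, 508]
  L3: h(771,508)=(771*31+508)%997=481 -> [481]
  root = 481 != target 399
Candidate C: set leaf[1] = 78 -> leaves = [31, 78, 68, 63, 20, 16]
  L0: [31, 78, 68, 63, 20, 16]
  L1: h(31,78)=(31*31+78)%997=42 h(68,63)=(68*31+63)%997=177 h(20,16)=(20*31+16)%997=636 -> [42, 177, 636]
  L2: h(42,177)=(42*31+177)%997=482 h(636,636)=(636*31+636)%997=412 -> [482, 412]
  L3: h(482,412)=(482*31+412)%997=399 -> [399]
  root = 399 == target 399  ** MATCH **
Candidate D: set leaf[2] = 99 -> leaves = [31, 23, 99, 63, 20, 16]
  L0: [31, 23, 99, 63, 20, 16]
  L1: h(31,23)=(31*31+23)%997=984 h(99,63)=(99*31+63)%997=141 h(20,16)=(20*31+16)%997=636 -> [984, 141, 636]
  L2: h(984,141)=(984*31+141)%997=735 h(636,636)=(636*31+636)%997=412 -> [735, 412]
  L3: h(735,412)=(735*31+412)%997=266 -> [266]
  root = 266 != target 399
Candidate C produces the target root.

Answer: C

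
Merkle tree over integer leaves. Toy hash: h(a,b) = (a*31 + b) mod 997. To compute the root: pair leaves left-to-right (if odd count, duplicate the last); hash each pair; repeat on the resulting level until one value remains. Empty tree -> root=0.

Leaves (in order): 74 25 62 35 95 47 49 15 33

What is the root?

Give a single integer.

Answer: 801

Derivation:
L0: [74, 25, 62, 35, 95, 47, 49, 15, 33]
L1: h(74,25)=(74*31+25)%997=325 h(62,35)=(62*31+35)%997=960 h(95,47)=(95*31+47)%997=1 h(49,15)=(49*31+15)%997=537 h(33,33)=(33*31+33)%997=59 -> [325, 960, 1, 537, 59]
L2: h(325,960)=(325*31+960)%997=68 h(1,537)=(1*31+537)%997=568 h(59,59)=(59*31+59)%997=891 -> [68, 568, 891]
L3: h(68,568)=(68*31+568)%997=682 h(891,891)=(891*31+891)%997=596 -> [682, 596]
L4: h(682,596)=(682*31+596)%997=801 -> [801]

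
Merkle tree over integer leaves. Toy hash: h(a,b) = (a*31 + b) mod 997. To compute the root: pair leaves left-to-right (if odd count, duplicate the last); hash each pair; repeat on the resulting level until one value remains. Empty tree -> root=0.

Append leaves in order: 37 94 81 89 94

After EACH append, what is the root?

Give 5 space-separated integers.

After append 37 (leaves=[37]):
  L0: [37]
  root=37
After append 94 (leaves=[37, 94]):
  L0: [37, 94]
  L1: h(37,94)=(37*31+94)%997=244 -> [244]
  root=244
After append 81 (leaves=[37, 94, 81]):
  L0: [37, 94, 81]
  L1: h(37,94)=(37*31+94)%997=244 h(81,81)=(81*31+81)%997=598 -> [244, 598]
  L2: h(244,598)=(244*31+598)%997=186 -> [186]
  root=186
After append 89 (leaves=[37, 94, 81, 89]):
  L0: [37, 94, 81, 89]
  L1: h(37,94)=(37*31+94)%997=244 h(81,89)=(81*31+89)%997=606 -> [244, 606]
  L2: h(244,606)=(244*31+606)%997=194 -> [194]
  root=194
After append 94 (leaves=[37, 94, 81, 89, 94]):
  L0: [37, 94, 81, 89, 94]
  L1: h(37,94)=(37*31+94)%997=244 h(81,89)=(81*31+89)%997=606 h(94,94)=(94*31+94)%997=17 -> [244, 606, 17]
  L2: h(244,606)=(244*31+606)%997=194 h(17,17)=(17*31+17)%997=544 -> [194, 544]
  L3: h(194,544)=(194*31+544)%997=576 -> [576]
  root=576

Answer: 37 244 186 194 576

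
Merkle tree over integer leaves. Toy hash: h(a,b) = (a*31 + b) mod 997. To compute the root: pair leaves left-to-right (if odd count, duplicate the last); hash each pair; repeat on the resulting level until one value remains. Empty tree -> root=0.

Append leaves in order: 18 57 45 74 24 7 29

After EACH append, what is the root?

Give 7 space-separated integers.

Answer: 18 615 565 594 119 572 749

Derivation:
After append 18 (leaves=[18]):
  L0: [18]
  root=18
After append 57 (leaves=[18, 57]):
  L0: [18, 57]
  L1: h(18,57)=(18*31+57)%997=615 -> [615]
  root=615
After append 45 (leaves=[18, 57, 45]):
  L0: [18, 57, 45]
  L1: h(18,57)=(18*31+57)%997=615 h(45,45)=(45*31+45)%997=443 -> [615, 443]
  L2: h(615,443)=(615*31+443)%997=565 -> [565]
  root=565
After append 74 (leaves=[18, 57, 45, 74]):
  L0: [18, 57, 45, 74]
  L1: h(18,57)=(18*31+57)%997=615 h(45,74)=(45*31+74)%997=472 -> [615, 472]
  L2: h(615,472)=(615*31+472)%997=594 -> [594]
  root=594
After append 24 (leaves=[18, 57, 45, 74, 24]):
  L0: [18, 57, 45, 74, 24]
  L1: h(18,57)=(18*31+57)%997=615 h(45,74)=(45*31+74)%997=472 h(24,24)=(24*31+24)%997=768 -> [615, 472, 768]
  L2: h(615,472)=(615*31+472)%997=594 h(768,768)=(768*31+768)%997=648 -> [594, 648]
  L3: h(594,648)=(594*31+648)%997=119 -> [119]
  root=119
After append 7 (leaves=[18, 57, 45, 74, 24, 7]):
  L0: [18, 57, 45, 74, 24, 7]
  L1: h(18,57)=(18*31+57)%997=615 h(45,74)=(45*31+74)%997=472 h(24,7)=(24*31+7)%997=751 -> [615, 472, 751]
  L2: h(615,472)=(615*31+472)%997=594 h(751,751)=(751*31+751)%997=104 -> [594, 104]
  L3: h(594,104)=(594*31+104)%997=572 -> [572]
  root=572
After append 29 (leaves=[18, 57, 45, 74, 24, 7, 29]):
  L0: [18, 57, 45, 74, 24, 7, 29]
  L1: h(18,57)=(18*31+57)%997=615 h(45,74)=(45*31+74)%997=472 h(24,7)=(24*31+7)%997=751 h(29,29)=(29*31+29)%997=928 -> [615, 472, 751, 928]
  L2: h(615,472)=(615*31+472)%997=594 h(751,928)=(751*31+928)%997=281 -> [594, 281]
  L3: h(594,281)=(594*31+281)%997=749 -> [749]
  root=749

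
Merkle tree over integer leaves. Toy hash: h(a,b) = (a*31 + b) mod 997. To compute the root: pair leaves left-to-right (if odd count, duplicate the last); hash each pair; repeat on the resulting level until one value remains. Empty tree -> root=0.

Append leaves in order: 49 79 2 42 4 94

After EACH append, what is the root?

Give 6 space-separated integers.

After append 49 (leaves=[49]):
  L0: [49]
  root=49
After append 79 (leaves=[49, 79]):
  L0: [49, 79]
  L1: h(49,79)=(49*31+79)%997=601 -> [601]
  root=601
After append 2 (leaves=[49, 79, 2]):
  L0: [49, 79, 2]
  L1: h(49,79)=(49*31+79)%997=601 h(2,2)=(2*31+2)%997=64 -> [601, 64]
  L2: h(601,64)=(601*31+64)%997=749 -> [749]
  root=749
After append 42 (leaves=[49, 79, 2, 42]):
  L0: [49, 79, 2, 42]
  L1: h(49,79)=(49*31+79)%997=601 h(2,42)=(2*31+42)%997=104 -> [601, 104]
  L2: h(601,104)=(601*31+104)%997=789 -> [789]
  root=789
After append 4 (leaves=[49, 79, 2, 42, 4]):
  L0: [49, 79, 2, 42, 4]
  L1: h(49,79)=(49*31+79)%997=601 h(2,42)=(2*31+42)%997=104 h(4,4)=(4*31+4)%997=128 -> [601, 104, 128]
  L2: h(601,104)=(601*31+104)%997=789 h(128,128)=(128*31+128)%997=108 -> [789, 108]
  L3: h(789,108)=(789*31+108)%997=639 -> [639]
  root=639
After append 94 (leaves=[49, 79, 2, 42, 4, 94]):
  L0: [49, 79, 2, 42, 4, 94]
  L1: h(49,79)=(49*31+79)%997=601 h(2,42)=(2*31+42)%997=104 h(4,94)=(4*31+94)%997=218 -> [601, 104, 218]
  L2: h(601,104)=(601*31+104)%997=789 h(218,218)=(218*31+218)%997=994 -> [789, 994]
  L3: h(789,994)=(789*31+994)%997=528 -> [528]
  root=528

Answer: 49 601 749 789 639 528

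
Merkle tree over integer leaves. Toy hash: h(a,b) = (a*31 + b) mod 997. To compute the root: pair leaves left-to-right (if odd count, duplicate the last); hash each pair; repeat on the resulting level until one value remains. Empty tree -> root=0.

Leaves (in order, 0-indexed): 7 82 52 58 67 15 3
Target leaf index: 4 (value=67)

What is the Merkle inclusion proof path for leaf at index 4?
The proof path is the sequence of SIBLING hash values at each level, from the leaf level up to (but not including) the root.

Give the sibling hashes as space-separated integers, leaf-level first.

L0 (leaves): [7, 82, 52, 58, 67, 15, 3], target index=4
L1: h(7,82)=(7*31+82)%997=299 [pair 0] h(52,58)=(52*31+58)%997=673 [pair 1] h(67,15)=(67*31+15)%997=98 [pair 2] h(3,3)=(3*31+3)%997=96 [pair 3] -> [299, 673, 98, 96]
  Sibling for proof at L0: 15
L2: h(299,673)=(299*31+673)%997=969 [pair 0] h(98,96)=(98*31+96)%997=143 [pair 1] -> [969, 143]
  Sibling for proof at L1: 96
L3: h(969,143)=(969*31+143)%997=272 [pair 0] -> [272]
  Sibling for proof at L2: 969
Root: 272
Proof path (sibling hashes from leaf to root): [15, 96, 969]

Answer: 15 96 969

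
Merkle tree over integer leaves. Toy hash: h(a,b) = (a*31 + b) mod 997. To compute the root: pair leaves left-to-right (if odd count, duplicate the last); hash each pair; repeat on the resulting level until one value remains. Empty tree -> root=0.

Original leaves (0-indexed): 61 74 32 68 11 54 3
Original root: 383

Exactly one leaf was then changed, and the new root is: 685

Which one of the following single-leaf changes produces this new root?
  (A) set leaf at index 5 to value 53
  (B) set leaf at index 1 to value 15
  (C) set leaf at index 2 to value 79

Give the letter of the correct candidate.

Answer: C

Derivation:
Original leaves: [61, 74, 32, 68, 11, 54, 3]
Target new root: 685
Try each candidate change and compute the resulting root:
Candidate A: set leaf[5] = 53 -> leaves = [61, 74, 32, 68, 11, 53, 3]
  L0: [61, 74, 32, 68, 11, 53, 3]
  L1: h(61,74)=(61*31+74)%997=968 h(32,68)=(32*31+68)%997=63 h(11,53)=(11*31+53)%997=394 h(3,3)=(3*31+3)%997=96 -> [968, 63, 394, 96]
  L2: h(968,63)=(968*31+63)%997=161 h(394,96)=(394*31+96)%997=346 -> [161, 346]
  L3: h(161,346)=(161*31+346)%997=352 -> [352]
  root = 352 != target 685
Candidate B: set leaf[1] = 15 -> leaves = [61, 15, 32, 68, 11, 54, 3]
  L0: [61, 15, 32, 68, 11, 54, 3]
  L1: h(61,15)=(61*31+15)%997=909 h(32,68)=(32*31+68)%997=63 h(11,54)=(11*31+54)%997=395 h(3,3)=(3*31+3)%997=96 -> [909, 63, 395, 96]
  L2: h(909,63)=(909*31+63)%997=326 h(395,96)=(395*31+96)%997=377 -> [326, 377]
  L3: h(326,377)=(326*31+377)%997=513 -> [513]
  root = 513 != target 685
Candidate C: set leaf[2] = 79 -> leaves = [61, 74, 79, 68, 11, 54, 3]
  L0: [61, 74, 79, 68, 11, 54, 3]
  L1: h(61,74)=(61*31+74)%997=968 h(79,68)=(79*31+68)%997=523 h(11,54)=(11*31+54)%997=395 h(3,3)=(3*31+3)%997=96 -> [968, 523, 395, 96]
  L2: h(968,523)=(968*31+523)%997=621 h(395,96)=(395*31+96)%997=377 -> [621, 377]
  L3: h(621,377)=(621*31+377)%997=685 -> [685]
  root = 685 == target 685  ** MATCH **
Candidate C produces the target root.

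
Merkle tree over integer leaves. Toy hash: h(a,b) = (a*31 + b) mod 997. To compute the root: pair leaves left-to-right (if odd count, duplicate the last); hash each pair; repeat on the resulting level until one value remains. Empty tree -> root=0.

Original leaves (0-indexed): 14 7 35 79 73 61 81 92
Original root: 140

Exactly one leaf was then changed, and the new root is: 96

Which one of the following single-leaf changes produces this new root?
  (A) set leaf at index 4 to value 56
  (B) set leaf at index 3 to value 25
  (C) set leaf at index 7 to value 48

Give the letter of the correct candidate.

Answer: C

Derivation:
Original leaves: [14, 7, 35, 79, 73, 61, 81, 92]
Target new root: 96
Try each candidate change and compute the resulting root:
Candidate A: set leaf[4] = 56 -> leaves = [14, 7, 35, 79, 56, 61, 81, 92]
  L0: [14, 7, 35, 79, 56, 61, 81, 92]
  L1: h(14,7)=(14*31+7)%997=441 h(35,79)=(35*31+79)%997=167 h(56,61)=(56*31+61)%997=800 h(81,92)=(81*31+92)%997=609 -> [441, 167, 800, 609]
  L2: h(441,167)=(441*31+167)%997=877 h(800,609)=(800*31+609)%997=484 -> [877, 484]
  L3: h(877,484)=(877*31+484)%997=752 -> [752]
  root = 752 != target 96
Candidate B: set leaf[3] = 25 -> leaves = [14, 7, 35, 25, 73, 61, 81, 92]
  L0: [14, 7, 35, 25, 73, 61, 81, 92]
  L1: h(14,7)=(14*31+7)%997=441 h(35,25)=(35*31+25)%997=113 h(73,61)=(73*31+61)%997=330 h(81,92)=(81*31+92)%997=609 -> [441, 113, 330, 609]
  L2: h(441,113)=(441*31+113)%997=823 h(330,609)=(330*31+609)%997=869 -> [823, 869]
  L3: h(823,869)=(823*31+869)%997=460 -> [460]
  root = 460 != target 96
Candidate C: set leaf[7] = 48 -> leaves = [14, 7, 35, 79, 73, 61, 81, 48]
  L0: [14, 7, 35, 79, 73, 61, 81, 48]
  L1: h(14,7)=(14*31+7)%997=441 h(35,79)=(35*31+79)%997=167 h(73,61)=(73*31+61)%997=330 h(81,48)=(81*31+48)%997=565 -> [441, 167, 330, 565]
  L2: h(441,167)=(441*31+167)%997=877 h(330,565)=(330*31+565)%997=825 -> [877, 825]
  L3: h(877,825)=(877*31+825)%997=96 -> [96]
  root = 96 == target 96  ** MATCH **
Candidate C produces the target root.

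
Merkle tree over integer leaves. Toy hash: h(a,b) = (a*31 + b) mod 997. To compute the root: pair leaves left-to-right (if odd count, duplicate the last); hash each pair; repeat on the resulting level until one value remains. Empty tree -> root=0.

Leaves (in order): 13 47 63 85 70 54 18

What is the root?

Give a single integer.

L0: [13, 47, 63, 85, 70, 54, 18]
L1: h(13,47)=(13*31+47)%997=450 h(63,85)=(63*31+85)%997=44 h(70,54)=(70*31+54)%997=230 h(18,18)=(18*31+18)%997=576 -> [450, 44, 230, 576]
L2: h(450,44)=(450*31+44)%997=36 h(230,576)=(230*31+576)%997=727 -> [36, 727]
L3: h(36,727)=(36*31+727)%997=846 -> [846]

Answer: 846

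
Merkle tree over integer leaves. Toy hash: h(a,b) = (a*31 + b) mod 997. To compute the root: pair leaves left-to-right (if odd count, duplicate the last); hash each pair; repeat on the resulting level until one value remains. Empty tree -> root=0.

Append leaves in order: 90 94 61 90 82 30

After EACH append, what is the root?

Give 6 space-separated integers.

Answer: 90 890 629 658 678 11

Derivation:
After append 90 (leaves=[90]):
  L0: [90]
  root=90
After append 94 (leaves=[90, 94]):
  L0: [90, 94]
  L1: h(90,94)=(90*31+94)%997=890 -> [890]
  root=890
After append 61 (leaves=[90, 94, 61]):
  L0: [90, 94, 61]
  L1: h(90,94)=(90*31+94)%997=890 h(61,61)=(61*31+61)%997=955 -> [890, 955]
  L2: h(890,955)=(890*31+955)%997=629 -> [629]
  root=629
After append 90 (leaves=[90, 94, 61, 90]):
  L0: [90, 94, 61, 90]
  L1: h(90,94)=(90*31+94)%997=890 h(61,90)=(61*31+90)%997=984 -> [890, 984]
  L2: h(890,984)=(890*31+984)%997=658 -> [658]
  root=658
After append 82 (leaves=[90, 94, 61, 90, 82]):
  L0: [90, 94, 61, 90, 82]
  L1: h(90,94)=(90*31+94)%997=890 h(61,90)=(61*31+90)%997=984 h(82,82)=(82*31+82)%997=630 -> [890, 984, 630]
  L2: h(890,984)=(890*31+984)%997=658 h(630,630)=(630*31+630)%997=220 -> [658, 220]
  L3: h(658,220)=(658*31+220)%997=678 -> [678]
  root=678
After append 30 (leaves=[90, 94, 61, 90, 82, 30]):
  L0: [90, 94, 61, 90, 82, 30]
  L1: h(90,94)=(90*31+94)%997=890 h(61,90)=(61*31+90)%997=984 h(82,30)=(82*31+30)%997=578 -> [890, 984, 578]
  L2: h(890,984)=(890*31+984)%997=658 h(578,578)=(578*31+578)%997=550 -> [658, 550]
  L3: h(658,550)=(658*31+550)%997=11 -> [11]
  root=11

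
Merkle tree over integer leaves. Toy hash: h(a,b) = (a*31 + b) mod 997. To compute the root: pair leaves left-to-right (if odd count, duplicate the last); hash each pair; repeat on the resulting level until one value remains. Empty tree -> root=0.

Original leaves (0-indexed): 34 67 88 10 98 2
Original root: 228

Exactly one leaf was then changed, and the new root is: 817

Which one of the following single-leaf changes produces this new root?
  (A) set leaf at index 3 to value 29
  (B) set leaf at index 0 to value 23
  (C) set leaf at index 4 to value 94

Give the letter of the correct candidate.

Original leaves: [34, 67, 88, 10, 98, 2]
Target new root: 817
Try each candidate change and compute the resulting root:
Candidate A: set leaf[3] = 29 -> leaves = [34, 67, 88, 29, 98, 2]
  L0: [34, 67, 88, 29, 98, 2]
  L1: h(34,67)=(34*31+67)%997=124 h(88,29)=(88*31+29)%997=763 h(98,2)=(98*31+2)%997=49 -> [124, 763, 49]
  L2: h(124,763)=(124*31+763)%997=619 h(49,49)=(49*31+49)%997=571 -> [619, 571]
  L3: h(619,571)=(619*31+571)%997=817 -> [817]
  root = 817 == target 817  ** MATCH **
Candidate B: set leaf[0] = 23 -> leaves = [23, 67, 88, 10, 98, 2]
  L0: [23, 67, 88, 10, 98, 2]
  L1: h(23,67)=(23*31+67)%997=780 h(88,10)=(88*31+10)%997=744 h(98,2)=(98*31+2)%997=49 -> [780, 744, 49]
  L2: h(780,744)=(780*31+744)%997=996 h(49,49)=(49*31+49)%997=571 -> [996, 571]
  L3: h(996,571)=(996*31+571)%997=540 -> [540]
  root = 540 != target 817
Candidate C: set leaf[4] = 94 -> leaves = [34, 67, 88, 10, 94, 2]
  L0: [34, 67, 88, 10, 94, 2]
  L1: h(34,67)=(34*31+67)%997=124 h(88,10)=(88*31+10)%997=744 h(94,2)=(94*31+2)%997=922 -> [124, 744, 922]
  L2: h(124,744)=(124*31+744)%997=600 h(922,922)=(922*31+922)%997=591 -> [600, 591]
  L3: h(600,591)=(600*31+591)%997=248 -> [248]
  root = 248 != target 817
Candidate A produces the target root.

Answer: A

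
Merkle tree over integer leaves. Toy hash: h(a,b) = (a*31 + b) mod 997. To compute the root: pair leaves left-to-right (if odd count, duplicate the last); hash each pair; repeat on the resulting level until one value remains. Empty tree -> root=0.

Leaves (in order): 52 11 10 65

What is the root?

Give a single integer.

L0: [52, 11, 10, 65]
L1: h(52,11)=(52*31+11)%997=626 h(10,65)=(10*31+65)%997=375 -> [626, 375]
L2: h(626,375)=(626*31+375)%997=838 -> [838]

Answer: 838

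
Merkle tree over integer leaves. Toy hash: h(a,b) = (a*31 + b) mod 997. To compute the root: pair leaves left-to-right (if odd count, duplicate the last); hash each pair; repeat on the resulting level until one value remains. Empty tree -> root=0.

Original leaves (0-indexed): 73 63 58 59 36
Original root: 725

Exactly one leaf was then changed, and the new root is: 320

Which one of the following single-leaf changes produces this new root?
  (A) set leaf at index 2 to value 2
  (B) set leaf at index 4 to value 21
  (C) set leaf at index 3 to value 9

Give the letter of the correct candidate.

Answer: B

Derivation:
Original leaves: [73, 63, 58, 59, 36]
Target new root: 320
Try each candidate change and compute the resulting root:
Candidate A: set leaf[2] = 2 -> leaves = [73, 63, 2, 59, 36]
  L0: [73, 63, 2, 59, 36]
  L1: h(73,63)=(73*31+63)%997=332 h(2,59)=(2*31+59)%997=121 h(36,36)=(36*31+36)%997=155 -> [332, 121, 155]
  L2: h(332,121)=(332*31+121)%997=443 h(155,155)=(155*31+155)%997=972 -> [443, 972]
  L3: h(443,972)=(443*31+972)%997=747 -> [747]
  root = 747 != target 320
Candidate B: set leaf[4] = 21 -> leaves = [73, 63, 58, 59, 21]
  L0: [73, 63, 58, 59, 21]
  L1: h(73,63)=(73*31+63)%997=332 h(58,59)=(58*31+59)%997=860 h(21,21)=(21*31+21)%997=672 -> [332, 860, 672]
  L2: h(332,860)=(332*31+860)%997=185 h(672,672)=(672*31+672)%997=567 -> [185, 567]
  L3: h(185,567)=(185*31+567)%997=320 -> [320]
  root = 320 == target 320  ** MATCH **
Candidate C: set leaf[3] = 9 -> leaves = [73, 63, 58, 9, 36]
  L0: [73, 63, 58, 9, 36]
  L1: h(73,63)=(73*31+63)%997=332 h(58,9)=(58*31+9)%997=810 h(36,36)=(36*31+36)%997=155 -> [332, 810, 155]
  L2: h(332,810)=(332*31+810)%997=135 h(155,155)=(155*31+155)%997=972 -> [135, 972]
  L3: h(135,972)=(135*31+972)%997=172 -> [172]
  root = 172 != target 320
Candidate B produces the target root.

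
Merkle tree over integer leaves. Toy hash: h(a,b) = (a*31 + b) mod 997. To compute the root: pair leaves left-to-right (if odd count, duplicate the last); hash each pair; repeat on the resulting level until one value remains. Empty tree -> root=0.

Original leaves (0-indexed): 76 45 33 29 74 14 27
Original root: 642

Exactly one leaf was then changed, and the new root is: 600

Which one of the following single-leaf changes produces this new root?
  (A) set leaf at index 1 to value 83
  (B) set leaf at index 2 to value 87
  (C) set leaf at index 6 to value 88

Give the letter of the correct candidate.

Original leaves: [76, 45, 33, 29, 74, 14, 27]
Target new root: 600
Try each candidate change and compute the resulting root:
Candidate A: set leaf[1] = 83 -> leaves = [76, 83, 33, 29, 74, 14, 27]
  L0: [76, 83, 33, 29, 74, 14, 27]
  L1: h(76,83)=(76*31+83)%997=445 h(33,29)=(33*31+29)%997=55 h(74,14)=(74*31+14)%997=314 h(27,27)=(27*31+27)%997=864 -> [445, 55, 314, 864]
  L2: h(445,55)=(445*31+55)%997=889 h(314,864)=(314*31+864)%997=628 -> [889, 628]
  L3: h(889,628)=(889*31+628)%997=271 -> [271]
  root = 271 != target 600
Candidate B: set leaf[2] = 87 -> leaves = [76, 45, 87, 29, 74, 14, 27]
  L0: [76, 45, 87, 29, 74, 14, 27]
  L1: h(76,45)=(76*31+45)%997=407 h(87,29)=(87*31+29)%997=732 h(74,14)=(74*31+14)%997=314 h(27,27)=(27*31+27)%997=864 -> [407, 732, 314, 864]
  L2: h(407,732)=(407*31+732)%997=388 h(314,864)=(314*31+864)%997=628 -> [388, 628]
  L3: h(388,628)=(388*31+628)%997=692 -> [692]
  root = 692 != target 600
Candidate C: set leaf[6] = 88 -> leaves = [76, 45, 33, 29, 74, 14, 88]
  L0: [76, 45, 33, 29, 74, 14, 88]
  L1: h(76,45)=(76*31+45)%997=407 h(33,29)=(33*31+29)%997=55 h(74,14)=(74*31+14)%997=314 h(88,88)=(88*31+88)%997=822 -> [407, 55, 314, 822]
  L2: h(407,55)=(407*31+55)%997=708 h(314,822)=(314*31+822)%997=586 -> [708, 586]
  L3: h(708,586)=(708*31+586)%997=600 -> [600]
  root = 600 == target 600  ** MATCH **
Candidate C produces the target root.

Answer: C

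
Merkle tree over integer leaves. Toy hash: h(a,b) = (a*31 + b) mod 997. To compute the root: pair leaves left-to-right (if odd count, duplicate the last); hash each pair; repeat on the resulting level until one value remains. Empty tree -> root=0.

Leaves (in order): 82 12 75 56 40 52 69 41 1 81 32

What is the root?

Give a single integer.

Answer: 620

Derivation:
L0: [82, 12, 75, 56, 40, 52, 69, 41, 1, 81, 32]
L1: h(82,12)=(82*31+12)%997=560 h(75,56)=(75*31+56)%997=387 h(40,52)=(40*31+52)%997=295 h(69,41)=(69*31+41)%997=186 h(1,81)=(1*31+81)%997=112 h(32,32)=(32*31+32)%997=27 -> [560, 387, 295, 186, 112, 27]
L2: h(560,387)=(560*31+387)%997=798 h(295,186)=(295*31+186)%997=358 h(112,27)=(112*31+27)%997=508 -> [798, 358, 508]
L3: h(798,358)=(798*31+358)%997=171 h(508,508)=(508*31+508)%997=304 -> [171, 304]
L4: h(171,304)=(171*31+304)%997=620 -> [620]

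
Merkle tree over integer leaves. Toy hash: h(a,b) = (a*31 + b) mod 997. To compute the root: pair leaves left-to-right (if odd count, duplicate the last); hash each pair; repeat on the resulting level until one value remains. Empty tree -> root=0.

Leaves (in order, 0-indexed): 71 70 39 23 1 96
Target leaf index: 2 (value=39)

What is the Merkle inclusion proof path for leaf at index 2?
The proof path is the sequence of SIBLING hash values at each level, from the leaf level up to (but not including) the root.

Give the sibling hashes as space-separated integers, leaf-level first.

L0 (leaves): [71, 70, 39, 23, 1, 96], target index=2
L1: h(71,70)=(71*31+70)%997=277 [pair 0] h(39,23)=(39*31+23)%997=235 [pair 1] h(1,96)=(1*31+96)%997=127 [pair 2] -> [277, 235, 127]
  Sibling for proof at L0: 23
L2: h(277,235)=(277*31+235)%997=846 [pair 0] h(127,127)=(127*31+127)%997=76 [pair 1] -> [846, 76]
  Sibling for proof at L1: 277
L3: h(846,76)=(846*31+76)%997=380 [pair 0] -> [380]
  Sibling for proof at L2: 76
Root: 380
Proof path (sibling hashes from leaf to root): [23, 277, 76]

Answer: 23 277 76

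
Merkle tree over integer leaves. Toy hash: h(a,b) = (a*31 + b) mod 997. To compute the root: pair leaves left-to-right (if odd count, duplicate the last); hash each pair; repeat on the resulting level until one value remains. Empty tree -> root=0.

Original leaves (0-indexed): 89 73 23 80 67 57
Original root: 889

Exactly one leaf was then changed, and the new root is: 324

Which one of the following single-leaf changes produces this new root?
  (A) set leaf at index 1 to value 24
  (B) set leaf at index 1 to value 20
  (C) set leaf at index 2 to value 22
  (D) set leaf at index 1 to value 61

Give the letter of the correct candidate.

Original leaves: [89, 73, 23, 80, 67, 57]
Target new root: 324
Try each candidate change and compute the resulting root:
Candidate A: set leaf[1] = 24 -> leaves = [89, 24, 23, 80, 67, 57]
  L0: [89, 24, 23, 80, 67, 57]
  L1: h(89,24)=(89*31+24)%997=789 h(23,80)=(23*31+80)%997=793 h(67,57)=(67*31+57)%997=140 -> [789, 793, 140]
  L2: h(789,793)=(789*31+793)%997=327 h(140,140)=(140*31+140)%997=492 -> [327, 492]
  L3: h(327,492)=(327*31+492)%997=659 -> [659]
  root = 659 != target 324
Candidate B: set leaf[1] = 20 -> leaves = [89, 20, 23, 80, 67, 57]
  L0: [89, 20, 23, 80, 67, 57]
  L1: h(89,20)=(89*31+20)%997=785 h(23,80)=(23*31+80)%997=793 h(67,57)=(67*31+57)%997=140 -> [785, 793, 140]
  L2: h(785,793)=(785*31+793)%997=203 h(140,140)=(140*31+140)%997=492 -> [203, 492]
  L3: h(203,492)=(203*31+492)%997=803 -> [803]
  root = 803 != target 324
Candidate C: set leaf[2] = 22 -> leaves = [89, 73, 22, 80, 67, 57]
  L0: [89, 73, 22, 80, 67, 57]
  L1: h(89,73)=(89*31+73)%997=838 h(22,80)=(22*31+80)%997=762 h(67,57)=(67*31+57)%997=140 -> [838, 762, 140]
  L2: h(838,762)=(838*31+762)%997=818 h(140,140)=(140*31+140)%997=492 -> [818, 492]
  L3: h(818,492)=(818*31+492)%997=925 -> [925]
  root = 925 != target 324
Candidate D: set leaf[1] = 61 -> leaves = [89, 61, 23, 80, 67, 57]
  L0: [89, 61, 23, 80, 67, 57]
  L1: h(89,61)=(89*31+61)%997=826 h(23,80)=(23*31+80)%997=793 h(67,57)=(67*31+57)%997=140 -> [826, 793, 140]
  L2: h(826,793)=(826*31+793)%997=477 h(140,140)=(140*31+140)%997=492 -> [477, 492]
  L3: h(477,492)=(477*31+492)%997=324 -> [324]
  root = 324 == target 324  ** MATCH **
Candidate D produces the target root.

Answer: D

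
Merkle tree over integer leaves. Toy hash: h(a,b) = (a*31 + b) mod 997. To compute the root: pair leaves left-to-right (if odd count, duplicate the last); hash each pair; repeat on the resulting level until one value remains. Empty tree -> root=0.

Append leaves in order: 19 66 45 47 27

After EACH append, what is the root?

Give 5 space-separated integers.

Answer: 19 655 808 810 914

Derivation:
After append 19 (leaves=[19]):
  L0: [19]
  root=19
After append 66 (leaves=[19, 66]):
  L0: [19, 66]
  L1: h(19,66)=(19*31+66)%997=655 -> [655]
  root=655
After append 45 (leaves=[19, 66, 45]):
  L0: [19, 66, 45]
  L1: h(19,66)=(19*31+66)%997=655 h(45,45)=(45*31+45)%997=443 -> [655, 443]
  L2: h(655,443)=(655*31+443)%997=808 -> [808]
  root=808
After append 47 (leaves=[19, 66, 45, 47]):
  L0: [19, 66, 45, 47]
  L1: h(19,66)=(19*31+66)%997=655 h(45,47)=(45*31+47)%997=445 -> [655, 445]
  L2: h(655,445)=(655*31+445)%997=810 -> [810]
  root=810
After append 27 (leaves=[19, 66, 45, 47, 27]):
  L0: [19, 66, 45, 47, 27]
  L1: h(19,66)=(19*31+66)%997=655 h(45,47)=(45*31+47)%997=445 h(27,27)=(27*31+27)%997=864 -> [655, 445, 864]
  L2: h(655,445)=(655*31+445)%997=810 h(864,864)=(864*31+864)%997=729 -> [810, 729]
  L3: h(810,729)=(810*31+729)%997=914 -> [914]
  root=914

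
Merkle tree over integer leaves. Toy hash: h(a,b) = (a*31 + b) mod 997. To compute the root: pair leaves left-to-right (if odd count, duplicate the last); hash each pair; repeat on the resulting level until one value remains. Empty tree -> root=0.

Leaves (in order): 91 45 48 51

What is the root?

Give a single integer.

Answer: 655

Derivation:
L0: [91, 45, 48, 51]
L1: h(91,45)=(91*31+45)%997=872 h(48,51)=(48*31+51)%997=542 -> [872, 542]
L2: h(872,542)=(872*31+542)%997=655 -> [655]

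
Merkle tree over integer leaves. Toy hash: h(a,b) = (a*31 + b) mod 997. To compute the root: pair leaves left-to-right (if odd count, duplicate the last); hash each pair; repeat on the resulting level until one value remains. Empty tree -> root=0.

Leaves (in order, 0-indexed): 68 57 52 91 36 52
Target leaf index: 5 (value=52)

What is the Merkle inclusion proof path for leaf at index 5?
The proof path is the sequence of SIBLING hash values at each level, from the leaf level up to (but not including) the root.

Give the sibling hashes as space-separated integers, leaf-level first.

L0 (leaves): [68, 57, 52, 91, 36, 52], target index=5
L1: h(68,57)=(68*31+57)%997=171 [pair 0] h(52,91)=(52*31+91)%997=706 [pair 1] h(36,52)=(36*31+52)%997=171 [pair 2] -> [171, 706, 171]
  Sibling for proof at L0: 36
L2: h(171,706)=(171*31+706)%997=25 [pair 0] h(171,171)=(171*31+171)%997=487 [pair 1] -> [25, 487]
  Sibling for proof at L1: 171
L3: h(25,487)=(25*31+487)%997=265 [pair 0] -> [265]
  Sibling for proof at L2: 25
Root: 265
Proof path (sibling hashes from leaf to root): [36, 171, 25]

Answer: 36 171 25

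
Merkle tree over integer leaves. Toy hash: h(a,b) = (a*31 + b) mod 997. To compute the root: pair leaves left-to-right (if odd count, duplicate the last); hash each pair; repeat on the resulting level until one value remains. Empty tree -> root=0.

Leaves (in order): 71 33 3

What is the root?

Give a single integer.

Answer: 557

Derivation:
L0: [71, 33, 3]
L1: h(71,33)=(71*31+33)%997=240 h(3,3)=(3*31+3)%997=96 -> [240, 96]
L2: h(240,96)=(240*31+96)%997=557 -> [557]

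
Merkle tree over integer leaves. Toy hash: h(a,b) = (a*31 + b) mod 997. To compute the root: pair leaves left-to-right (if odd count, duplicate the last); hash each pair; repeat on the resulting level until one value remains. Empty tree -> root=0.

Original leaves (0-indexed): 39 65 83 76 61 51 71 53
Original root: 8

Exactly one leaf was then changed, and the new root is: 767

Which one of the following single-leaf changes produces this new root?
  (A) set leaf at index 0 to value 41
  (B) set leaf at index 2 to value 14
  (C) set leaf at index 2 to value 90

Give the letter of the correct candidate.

Original leaves: [39, 65, 83, 76, 61, 51, 71, 53]
Target new root: 767
Try each candidate change and compute the resulting root:
Candidate A: set leaf[0] = 41 -> leaves = [41, 65, 83, 76, 61, 51, 71, 53]
  L0: [41, 65, 83, 76, 61, 51, 71, 53]
  L1: h(41,65)=(41*31+65)%997=339 h(83,76)=(83*31+76)%997=655 h(61,51)=(61*31+51)%997=945 h(71,53)=(71*31+53)%997=260 -> [339, 655, 945, 260]
  L2: h(339,655)=(339*31+655)%997=197 h(945,260)=(945*31+260)%997=642 -> [197, 642]
  L3: h(197,642)=(197*31+642)%997=767 -> [767]
  root = 767 == target 767  ** MATCH **
Candidate B: set leaf[2] = 14 -> leaves = [39, 65, 14, 76, 61, 51, 71, 53]
  L0: [39, 65, 14, 76, 61, 51, 71, 53]
  L1: h(39,65)=(39*31+65)%997=277 h(14,76)=(14*31+76)%997=510 h(61,51)=(61*31+51)%997=945 h(71,53)=(71*31+53)%997=260 -> [277, 510, 945, 260]
  L2: h(277,510)=(277*31+510)%997=124 h(945,260)=(945*31+260)%997=642 -> [124, 642]
  L3: h(124,642)=(124*31+642)%997=498 -> [498]
  root = 498 != target 767
Candidate C: set leaf[2] = 90 -> leaves = [39, 65, 90, 76, 61, 51, 71, 53]
  L0: [39, 65, 90, 76, 61, 51, 71, 53]
  L1: h(39,65)=(39*31+65)%997=277 h(90,76)=(90*31+76)%997=872 h(61,51)=(61*31+51)%997=945 h(71,53)=(71*31+53)%997=260 -> [277, 872, 945, 260]
  L2: h(277,872)=(277*31+872)%997=486 h(945,260)=(945*31+260)%997=642 -> [486, 642]
  L3: h(486,642)=(486*31+642)%997=753 -> [753]
  root = 753 != target 767
Candidate A produces the target root.

Answer: A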